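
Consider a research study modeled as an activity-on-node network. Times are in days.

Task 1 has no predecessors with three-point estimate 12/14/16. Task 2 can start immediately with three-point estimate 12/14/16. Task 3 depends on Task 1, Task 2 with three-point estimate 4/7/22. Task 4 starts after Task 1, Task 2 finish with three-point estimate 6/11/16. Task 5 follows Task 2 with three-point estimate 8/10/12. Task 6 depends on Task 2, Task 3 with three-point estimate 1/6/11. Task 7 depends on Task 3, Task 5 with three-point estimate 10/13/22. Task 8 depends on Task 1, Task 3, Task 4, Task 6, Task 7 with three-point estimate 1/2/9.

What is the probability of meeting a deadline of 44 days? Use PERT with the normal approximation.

te_Task 1 = (12 + 4·14 + 16)/6 = 84/6 = 14; σ²_Task 1 = ((16−12)/6)² = 0.444
te_Task 2 = (12 + 4·14 + 16)/6 = 84/6 = 14; σ²_Task 2 = ((16−12)/6)² = 0.444
te_Task 3 = (4 + 4·7 + 22)/6 = 54/6 = 9; σ²_Task 3 = ((22−4)/6)² = 9.000
te_Task 4 = (6 + 4·11 + 16)/6 = 66/6 = 11; σ²_Task 4 = ((16−6)/6)² = 2.778
te_Task 5 = (8 + 4·10 + 12)/6 = 60/6 = 10; σ²_Task 5 = ((12−8)/6)² = 0.444
te_Task 6 = (1 + 4·6 + 11)/6 = 36/6 = 6; σ²_Task 6 = ((11−1)/6)² = 2.778
te_Task 7 = (10 + 4·13 + 22)/6 = 84/6 = 14; σ²_Task 7 = ((22−10)/6)² = 4.000
te_Task 8 = (1 + 4·2 + 9)/6 = 18/6 = 3; σ²_Task 8 = ((9−1)/6)² = 1.778

Forward pass:
ES_Task 1 = 0; EF_Task 1 = 14
ES_Task 2 = 0; EF_Task 2 = 14
ES_Task 3 = max(EF_Task 1=14, EF_Task 2=14) = 14; EF_Task 3 = 14+9 = 23
ES_Task 4 = max(EF_Task 1=14, EF_Task 2=14) = 14; EF_Task 4 = 14+11 = 25
ES_Task 5 = 14; EF_Task 5 = 14+10 = 24
ES_Task 6 = max(EF_Task 2=14, EF_Task 3=23) = 23; EF_Task 6 = 23+6 = 29
ES_Task 7 = max(EF_Task 3=23, EF_Task 5=24) = 24; EF_Task 7 = 24+14 = 38
ES_Task 8 = max(EF_Task 1=14, EF_Task 3=23, EF_Task 4=25, EF_Task 6=29, EF_Task 7=38) = 38; EF_Task 8 = 38+3 = 41
Expected project duration μ = 41 days. Critical path: Task 2 → Task 5 → Task 7 → Task 8.

Variance along critical path = 0.444 + 0.444 + 4.000 + 1.778 = 6.667; σ = √6.667 = 2.582 days.
Z = (44 − 41) / 2.582 = 1.162
P(T ≤ 44) = Φ(1.162) ≈ 0.877

0.877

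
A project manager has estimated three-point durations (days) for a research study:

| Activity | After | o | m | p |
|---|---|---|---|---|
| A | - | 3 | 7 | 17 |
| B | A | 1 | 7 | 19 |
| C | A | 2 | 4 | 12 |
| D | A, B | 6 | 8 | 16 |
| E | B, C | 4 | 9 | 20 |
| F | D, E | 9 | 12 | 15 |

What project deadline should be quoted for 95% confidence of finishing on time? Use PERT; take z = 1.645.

45.8 days

te_A = (3 + 4·7 + 17)/6 = 48/6 = 8; σ²_A = ((17−3)/6)² = 5.444
te_B = (1 + 4·7 + 19)/6 = 48/6 = 8; σ²_B = ((19−1)/6)² = 9.000
te_C = (2 + 4·4 + 12)/6 = 30/6 = 5; σ²_C = ((12−2)/6)² = 2.778
te_D = (6 + 4·8 + 16)/6 = 54/6 = 9; σ²_D = ((16−6)/6)² = 2.778
te_E = (4 + 4·9 + 20)/6 = 60/6 = 10; σ²_E = ((20−4)/6)² = 7.111
te_F = (9 + 4·12 + 15)/6 = 72/6 = 12; σ²_F = ((15−9)/6)² = 1.000

Forward pass:
ES_A = 0; EF_A = 8
ES_B = 8; EF_B = 8+8 = 16
ES_C = 8; EF_C = 8+5 = 13
ES_D = max(EF_A=8, EF_B=16) = 16; EF_D = 16+9 = 25
ES_E = max(EF_B=16, EF_C=13) = 16; EF_E = 16+10 = 26
ES_F = max(EF_D=25, EF_E=26) = 26; EF_F = 26+12 = 38
Expected project duration μ = 38 days. Critical path: A → B → E → F.

Variance along critical path = 5.444 + 9.000 + 7.111 + 1.000 = 22.556; σ = 4.749 days.
D = μ + z·σ = 38 + 1.645·4.749 = 45.8 days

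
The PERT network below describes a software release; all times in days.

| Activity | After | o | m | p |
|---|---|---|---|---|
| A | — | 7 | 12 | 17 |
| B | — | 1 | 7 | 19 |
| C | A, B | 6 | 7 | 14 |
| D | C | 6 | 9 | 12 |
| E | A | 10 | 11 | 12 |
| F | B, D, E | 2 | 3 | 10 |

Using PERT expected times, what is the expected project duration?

te_A = (7 + 4·12 + 17)/6 = 72/6 = 12
te_B = (1 + 4·7 + 19)/6 = 48/6 = 8
te_C = (6 + 4·7 + 14)/6 = 48/6 = 8
te_D = (6 + 4·9 + 12)/6 = 54/6 = 9
te_E = (10 + 4·11 + 12)/6 = 66/6 = 11
te_F = (2 + 4·3 + 10)/6 = 24/6 = 4

Forward pass:
ES_A = 0; EF_A = 12
ES_B = 0; EF_B = 8
ES_C = max(EF_A=12, EF_B=8) = 12; EF_C = 12+8 = 20
ES_D = 20; EF_D = 20+9 = 29
ES_E = 12; EF_E = 12+11 = 23
ES_F = max(EF_B=8, EF_D=29, EF_E=23) = 29; EF_F = 29+4 = 33
Expected project duration μ = 33 days. Critical path: A → C → D → F.

33 days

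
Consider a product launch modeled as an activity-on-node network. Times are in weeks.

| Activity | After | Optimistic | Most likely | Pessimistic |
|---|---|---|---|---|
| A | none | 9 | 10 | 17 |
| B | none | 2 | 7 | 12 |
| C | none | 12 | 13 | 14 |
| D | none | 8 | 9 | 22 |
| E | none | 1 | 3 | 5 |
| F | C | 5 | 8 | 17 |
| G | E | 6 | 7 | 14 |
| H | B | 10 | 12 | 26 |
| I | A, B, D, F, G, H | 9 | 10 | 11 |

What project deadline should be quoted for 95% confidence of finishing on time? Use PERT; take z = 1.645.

te_A = (9 + 4·10 + 17)/6 = 66/6 = 11; σ²_A = ((17−9)/6)² = 1.778
te_B = (2 + 4·7 + 12)/6 = 42/6 = 7; σ²_B = ((12−2)/6)² = 2.778
te_C = (12 + 4·13 + 14)/6 = 78/6 = 13; σ²_C = ((14−12)/6)² = 0.111
te_D = (8 + 4·9 + 22)/6 = 66/6 = 11; σ²_D = ((22−8)/6)² = 5.444
te_E = (1 + 4·3 + 5)/6 = 18/6 = 3; σ²_E = ((5−1)/6)² = 0.444
te_F = (5 + 4·8 + 17)/6 = 54/6 = 9; σ²_F = ((17−5)/6)² = 4.000
te_G = (6 + 4·7 + 14)/6 = 48/6 = 8; σ²_G = ((14−6)/6)² = 1.778
te_H = (10 + 4·12 + 26)/6 = 84/6 = 14; σ²_H = ((26−10)/6)² = 7.111
te_I = (9 + 4·10 + 11)/6 = 60/6 = 10; σ²_I = ((11−9)/6)² = 0.111

Forward pass:
ES_A = 0; EF_A = 11
ES_B = 0; EF_B = 7
ES_C = 0; EF_C = 13
ES_D = 0; EF_D = 11
ES_E = 0; EF_E = 3
ES_F = 13; EF_F = 13+9 = 22
ES_G = 3; EF_G = 3+8 = 11
ES_H = 7; EF_H = 7+14 = 21
ES_I = max(EF_A=11, EF_B=7, EF_D=11, EF_F=22, EF_G=11, EF_H=21) = 22; EF_I = 22+10 = 32
Expected project duration μ = 32 weeks. Critical path: C → F → I.

Variance along critical path = 0.111 + 4.000 + 0.111 = 4.222; σ = 2.055 weeks.
D = μ + z·σ = 32 + 1.645·2.055 = 35.4 weeks

35.4 weeks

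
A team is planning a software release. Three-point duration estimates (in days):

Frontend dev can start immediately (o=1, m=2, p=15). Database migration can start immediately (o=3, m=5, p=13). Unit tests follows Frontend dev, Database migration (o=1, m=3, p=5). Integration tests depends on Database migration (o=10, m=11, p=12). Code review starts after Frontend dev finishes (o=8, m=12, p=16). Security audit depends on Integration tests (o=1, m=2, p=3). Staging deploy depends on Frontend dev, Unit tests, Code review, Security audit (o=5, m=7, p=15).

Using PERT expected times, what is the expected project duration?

27 days

te_Frontend dev = (1 + 4·2 + 15)/6 = 24/6 = 4
te_Database migration = (3 + 4·5 + 13)/6 = 36/6 = 6
te_Unit tests = (1 + 4·3 + 5)/6 = 18/6 = 3
te_Integration tests = (10 + 4·11 + 12)/6 = 66/6 = 11
te_Code review = (8 + 4·12 + 16)/6 = 72/6 = 12
te_Security audit = (1 + 4·2 + 3)/6 = 12/6 = 2
te_Staging deploy = (5 + 4·7 + 15)/6 = 48/6 = 8

Forward pass:
ES_Frontend dev = 0; EF_Frontend dev = 4
ES_Database migration = 0; EF_Database migration = 6
ES_Unit tests = max(EF_Frontend dev=4, EF_Database migration=6) = 6; EF_Unit tests = 6+3 = 9
ES_Integration tests = 6; EF_Integration tests = 6+11 = 17
ES_Code review = 4; EF_Code review = 4+12 = 16
ES_Security audit = 17; EF_Security audit = 17+2 = 19
ES_Staging deploy = max(EF_Frontend dev=4, EF_Unit tests=9, EF_Code review=16, EF_Security audit=19) = 19; EF_Staging deploy = 19+8 = 27
Expected project duration μ = 27 days. Critical path: Database migration → Integration tests → Security audit → Staging deploy.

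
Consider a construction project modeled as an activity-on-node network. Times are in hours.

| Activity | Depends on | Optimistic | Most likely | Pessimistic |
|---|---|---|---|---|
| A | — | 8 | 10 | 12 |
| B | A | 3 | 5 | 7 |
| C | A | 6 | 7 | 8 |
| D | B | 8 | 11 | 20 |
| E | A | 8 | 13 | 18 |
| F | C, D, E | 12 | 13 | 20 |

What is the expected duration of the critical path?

41 hours

te_A = (8 + 4·10 + 12)/6 = 60/6 = 10
te_B = (3 + 4·5 + 7)/6 = 30/6 = 5
te_C = (6 + 4·7 + 8)/6 = 42/6 = 7
te_D = (8 + 4·11 + 20)/6 = 72/6 = 12
te_E = (8 + 4·13 + 18)/6 = 78/6 = 13
te_F = (12 + 4·13 + 20)/6 = 84/6 = 14

Forward pass:
ES_A = 0; EF_A = 10
ES_B = 10; EF_B = 10+5 = 15
ES_C = 10; EF_C = 10+7 = 17
ES_D = 15; EF_D = 15+12 = 27
ES_E = 10; EF_E = 10+13 = 23
ES_F = max(EF_C=17, EF_D=27, EF_E=23) = 27; EF_F = 27+14 = 41
Expected project duration μ = 41 hours. Critical path: A → B → D → F.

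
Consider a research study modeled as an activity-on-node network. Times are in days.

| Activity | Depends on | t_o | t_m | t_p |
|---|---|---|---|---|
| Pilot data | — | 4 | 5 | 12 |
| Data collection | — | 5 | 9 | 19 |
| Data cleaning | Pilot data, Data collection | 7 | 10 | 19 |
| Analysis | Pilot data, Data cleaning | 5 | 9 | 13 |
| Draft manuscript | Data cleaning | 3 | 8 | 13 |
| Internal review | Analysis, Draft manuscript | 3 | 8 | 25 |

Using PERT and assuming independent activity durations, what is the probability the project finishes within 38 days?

0.344

te_Pilot data = (4 + 4·5 + 12)/6 = 36/6 = 6; σ²_Pilot data = ((12−4)/6)² = 1.778
te_Data collection = (5 + 4·9 + 19)/6 = 60/6 = 10; σ²_Data collection = ((19−5)/6)² = 5.444
te_Data cleaning = (7 + 4·10 + 19)/6 = 66/6 = 11; σ²_Data cleaning = ((19−7)/6)² = 4.000
te_Analysis = (5 + 4·9 + 13)/6 = 54/6 = 9; σ²_Analysis = ((13−5)/6)² = 1.778
te_Draft manuscript = (3 + 4·8 + 13)/6 = 48/6 = 8; σ²_Draft manuscript = ((13−3)/6)² = 2.778
te_Internal review = (3 + 4·8 + 25)/6 = 60/6 = 10; σ²_Internal review = ((25−3)/6)² = 13.444

Forward pass:
ES_Pilot data = 0; EF_Pilot data = 6
ES_Data collection = 0; EF_Data collection = 10
ES_Data cleaning = max(EF_Pilot data=6, EF_Data collection=10) = 10; EF_Data cleaning = 10+11 = 21
ES_Analysis = max(EF_Pilot data=6, EF_Data cleaning=21) = 21; EF_Analysis = 21+9 = 30
ES_Draft manuscript = 21; EF_Draft manuscript = 21+8 = 29
ES_Internal review = max(EF_Analysis=30, EF_Draft manuscript=29) = 30; EF_Internal review = 30+10 = 40
Expected project duration μ = 40 days. Critical path: Data collection → Data cleaning → Analysis → Internal review.

Variance along critical path = 5.444 + 4.000 + 1.778 + 13.444 = 24.667; σ = √24.667 = 4.967 days.
Z = (38 − 40) / 4.967 = -0.403
P(T ≤ 38) = Φ(-0.403) ≈ 0.344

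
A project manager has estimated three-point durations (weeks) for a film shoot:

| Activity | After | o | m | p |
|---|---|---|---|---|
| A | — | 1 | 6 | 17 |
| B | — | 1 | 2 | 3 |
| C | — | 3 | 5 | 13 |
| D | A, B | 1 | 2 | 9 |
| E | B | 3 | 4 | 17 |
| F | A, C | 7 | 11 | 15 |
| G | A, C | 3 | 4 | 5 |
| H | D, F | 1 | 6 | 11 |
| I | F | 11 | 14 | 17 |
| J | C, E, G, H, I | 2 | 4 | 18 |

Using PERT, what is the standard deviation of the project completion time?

4.12 weeks

te_A = (1 + 4·6 + 17)/6 = 42/6 = 7; σ²_A = ((17−1)/6)² = 7.111
te_B = (1 + 4·2 + 3)/6 = 12/6 = 2; σ²_B = ((3−1)/6)² = 0.111
te_C = (3 + 4·5 + 13)/6 = 36/6 = 6; σ²_C = ((13−3)/6)² = 2.778
te_D = (1 + 4·2 + 9)/6 = 18/6 = 3; σ²_D = ((9−1)/6)² = 1.778
te_E = (3 + 4·4 + 17)/6 = 36/6 = 6; σ²_E = ((17−3)/6)² = 5.444
te_F = (7 + 4·11 + 15)/6 = 66/6 = 11; σ²_F = ((15−7)/6)² = 1.778
te_G = (3 + 4·4 + 5)/6 = 24/6 = 4; σ²_G = ((5−3)/6)² = 0.111
te_H = (1 + 4·6 + 11)/6 = 36/6 = 6; σ²_H = ((11−1)/6)² = 2.778
te_I = (11 + 4·14 + 17)/6 = 84/6 = 14; σ²_I = ((17−11)/6)² = 1.000
te_J = (2 + 4·4 + 18)/6 = 36/6 = 6; σ²_J = ((18−2)/6)² = 7.111

Forward pass:
ES_A = 0; EF_A = 7
ES_B = 0; EF_B = 2
ES_C = 0; EF_C = 6
ES_D = max(EF_A=7, EF_B=2) = 7; EF_D = 7+3 = 10
ES_E = 2; EF_E = 2+6 = 8
ES_F = max(EF_A=7, EF_C=6) = 7; EF_F = 7+11 = 18
ES_G = max(EF_A=7, EF_C=6) = 7; EF_G = 7+4 = 11
ES_H = max(EF_D=10, EF_F=18) = 18; EF_H = 18+6 = 24
ES_I = 18; EF_I = 18+14 = 32
ES_J = max(EF_C=6, EF_E=8, EF_G=11, EF_H=24, EF_I=32) = 32; EF_J = 32+6 = 38
Expected project duration μ = 38 weeks. Critical path: A → F → I → J.

Variance along critical path = 7.111 + 1.778 + 1.000 + 7.111 = 17.000
σ = √17.000 = 4.123 weeks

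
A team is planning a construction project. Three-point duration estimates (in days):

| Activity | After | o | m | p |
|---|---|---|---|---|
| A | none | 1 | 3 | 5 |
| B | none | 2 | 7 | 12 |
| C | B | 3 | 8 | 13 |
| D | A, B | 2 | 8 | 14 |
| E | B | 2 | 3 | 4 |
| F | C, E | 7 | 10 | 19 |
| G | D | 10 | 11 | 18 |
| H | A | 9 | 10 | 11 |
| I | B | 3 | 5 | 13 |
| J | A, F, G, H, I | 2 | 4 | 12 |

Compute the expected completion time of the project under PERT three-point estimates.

te_A = (1 + 4·3 + 5)/6 = 18/6 = 3
te_B = (2 + 4·7 + 12)/6 = 42/6 = 7
te_C = (3 + 4·8 + 13)/6 = 48/6 = 8
te_D = (2 + 4·8 + 14)/6 = 48/6 = 8
te_E = (2 + 4·3 + 4)/6 = 18/6 = 3
te_F = (7 + 4·10 + 19)/6 = 66/6 = 11
te_G = (10 + 4·11 + 18)/6 = 72/6 = 12
te_H = (9 + 4·10 + 11)/6 = 60/6 = 10
te_I = (3 + 4·5 + 13)/6 = 36/6 = 6
te_J = (2 + 4·4 + 12)/6 = 30/6 = 5

Forward pass:
ES_A = 0; EF_A = 3
ES_B = 0; EF_B = 7
ES_C = 7; EF_C = 7+8 = 15
ES_D = max(EF_A=3, EF_B=7) = 7; EF_D = 7+8 = 15
ES_E = 7; EF_E = 7+3 = 10
ES_F = max(EF_C=15, EF_E=10) = 15; EF_F = 15+11 = 26
ES_G = 15; EF_G = 15+12 = 27
ES_H = 3; EF_H = 3+10 = 13
ES_I = 7; EF_I = 7+6 = 13
ES_J = max(EF_A=3, EF_F=26, EF_G=27, EF_H=13, EF_I=13) = 27; EF_J = 27+5 = 32
Expected project duration μ = 32 days. Critical path: B → D → G → J.

32 days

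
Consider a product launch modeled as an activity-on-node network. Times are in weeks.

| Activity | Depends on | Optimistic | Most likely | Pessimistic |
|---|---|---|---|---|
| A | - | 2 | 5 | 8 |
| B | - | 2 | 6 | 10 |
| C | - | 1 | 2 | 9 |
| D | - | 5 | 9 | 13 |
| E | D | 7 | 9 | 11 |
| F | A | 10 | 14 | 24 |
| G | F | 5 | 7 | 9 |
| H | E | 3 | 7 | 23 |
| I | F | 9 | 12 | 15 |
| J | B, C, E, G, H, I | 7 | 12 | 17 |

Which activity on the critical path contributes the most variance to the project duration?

F

te_A = (2 + 4·5 + 8)/6 = 30/6 = 5; σ²_A = ((8−2)/6)² = 1.000
te_B = (2 + 4·6 + 10)/6 = 36/6 = 6; σ²_B = ((10−2)/6)² = 1.778
te_C = (1 + 4·2 + 9)/6 = 18/6 = 3; σ²_C = ((9−1)/6)² = 1.778
te_D = (5 + 4·9 + 13)/6 = 54/6 = 9; σ²_D = ((13−5)/6)² = 1.778
te_E = (7 + 4·9 + 11)/6 = 54/6 = 9; σ²_E = ((11−7)/6)² = 0.444
te_F = (10 + 4·14 + 24)/6 = 90/6 = 15; σ²_F = ((24−10)/6)² = 5.444
te_G = (5 + 4·7 + 9)/6 = 42/6 = 7; σ²_G = ((9−5)/6)² = 0.444
te_H = (3 + 4·7 + 23)/6 = 54/6 = 9; σ²_H = ((23−3)/6)² = 11.111
te_I = (9 + 4·12 + 15)/6 = 72/6 = 12; σ²_I = ((15−9)/6)² = 1.000
te_J = (7 + 4·12 + 17)/6 = 72/6 = 12; σ²_J = ((17−7)/6)² = 2.778

Forward pass:
ES_A = 0; EF_A = 5
ES_B = 0; EF_B = 6
ES_C = 0; EF_C = 3
ES_D = 0; EF_D = 9
ES_E = 9; EF_E = 9+9 = 18
ES_F = 5; EF_F = 5+15 = 20
ES_G = 20; EF_G = 20+7 = 27
ES_H = 18; EF_H = 18+9 = 27
ES_I = 20; EF_I = 20+12 = 32
ES_J = max(EF_B=6, EF_C=3, EF_E=18, EF_G=27, EF_H=27, EF_I=32) = 32; EF_J = 32+12 = 44
Expected project duration μ = 44 weeks. Critical path: A → F → I → J.

Variances on critical path: σ²_A=1.000, σ²_F=5.444, σ²_I=1.000, σ²_J=2.778.
Largest is σ²_F = 5.444.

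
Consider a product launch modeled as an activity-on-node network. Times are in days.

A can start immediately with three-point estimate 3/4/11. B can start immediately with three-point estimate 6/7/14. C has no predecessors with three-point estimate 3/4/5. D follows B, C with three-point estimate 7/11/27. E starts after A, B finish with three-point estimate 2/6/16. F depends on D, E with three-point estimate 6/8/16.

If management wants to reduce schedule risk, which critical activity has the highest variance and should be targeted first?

te_A = (3 + 4·4 + 11)/6 = 30/6 = 5; σ²_A = ((11−3)/6)² = 1.778
te_B = (6 + 4·7 + 14)/6 = 48/6 = 8; σ²_B = ((14−6)/6)² = 1.778
te_C = (3 + 4·4 + 5)/6 = 24/6 = 4; σ²_C = ((5−3)/6)² = 0.111
te_D = (7 + 4·11 + 27)/6 = 78/6 = 13; σ²_D = ((27−7)/6)² = 11.111
te_E = (2 + 4·6 + 16)/6 = 42/6 = 7; σ²_E = ((16−2)/6)² = 5.444
te_F = (6 + 4·8 + 16)/6 = 54/6 = 9; σ²_F = ((16−6)/6)² = 2.778

Forward pass:
ES_A = 0; EF_A = 5
ES_B = 0; EF_B = 8
ES_C = 0; EF_C = 4
ES_D = max(EF_B=8, EF_C=4) = 8; EF_D = 8+13 = 21
ES_E = max(EF_A=5, EF_B=8) = 8; EF_E = 8+7 = 15
ES_F = max(EF_D=21, EF_E=15) = 21; EF_F = 21+9 = 30
Expected project duration μ = 30 days. Critical path: B → D → F.

Variances on critical path: σ²_B=1.778, σ²_D=11.111, σ²_F=2.778.
Largest is σ²_D = 11.111.

D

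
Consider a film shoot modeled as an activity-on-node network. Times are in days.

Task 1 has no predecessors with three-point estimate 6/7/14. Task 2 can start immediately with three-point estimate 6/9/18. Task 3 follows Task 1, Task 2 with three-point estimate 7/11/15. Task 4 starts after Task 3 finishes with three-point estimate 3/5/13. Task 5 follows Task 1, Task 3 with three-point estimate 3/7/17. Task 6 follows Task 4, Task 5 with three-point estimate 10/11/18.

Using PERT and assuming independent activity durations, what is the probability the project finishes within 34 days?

te_Task 1 = (6 + 4·7 + 14)/6 = 48/6 = 8; σ²_Task 1 = ((14−6)/6)² = 1.778
te_Task 2 = (6 + 4·9 + 18)/6 = 60/6 = 10; σ²_Task 2 = ((18−6)/6)² = 4.000
te_Task 3 = (7 + 4·11 + 15)/6 = 66/6 = 11; σ²_Task 3 = ((15−7)/6)² = 1.778
te_Task 4 = (3 + 4·5 + 13)/6 = 36/6 = 6; σ²_Task 4 = ((13−3)/6)² = 2.778
te_Task 5 = (3 + 4·7 + 17)/6 = 48/6 = 8; σ²_Task 5 = ((17−3)/6)² = 5.444
te_Task 6 = (10 + 4·11 + 18)/6 = 72/6 = 12; σ²_Task 6 = ((18−10)/6)² = 1.778

Forward pass:
ES_Task 1 = 0; EF_Task 1 = 8
ES_Task 2 = 0; EF_Task 2 = 10
ES_Task 3 = max(EF_Task 1=8, EF_Task 2=10) = 10; EF_Task 3 = 10+11 = 21
ES_Task 4 = 21; EF_Task 4 = 21+6 = 27
ES_Task 5 = max(EF_Task 1=8, EF_Task 3=21) = 21; EF_Task 5 = 21+8 = 29
ES_Task 6 = max(EF_Task 4=27, EF_Task 5=29) = 29; EF_Task 6 = 29+12 = 41
Expected project duration μ = 41 days. Critical path: Task 2 → Task 3 → Task 5 → Task 6.

Variance along critical path = 4.000 + 1.778 + 5.444 + 1.778 = 13.000; σ = √13.000 = 3.606 days.
Z = (34 − 41) / 3.606 = -1.941
P(T ≤ 34) = Φ(-1.941) ≈ 0.026

0.026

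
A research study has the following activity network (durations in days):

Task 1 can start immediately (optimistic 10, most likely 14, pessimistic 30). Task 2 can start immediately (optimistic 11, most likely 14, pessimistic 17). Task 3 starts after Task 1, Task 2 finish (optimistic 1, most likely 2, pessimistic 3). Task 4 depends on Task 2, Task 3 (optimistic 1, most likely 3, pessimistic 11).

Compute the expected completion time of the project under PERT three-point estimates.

te_Task 1 = (10 + 4·14 + 30)/6 = 96/6 = 16
te_Task 2 = (11 + 4·14 + 17)/6 = 84/6 = 14
te_Task 3 = (1 + 4·2 + 3)/6 = 12/6 = 2
te_Task 4 = (1 + 4·3 + 11)/6 = 24/6 = 4

Forward pass:
ES_Task 1 = 0; EF_Task 1 = 16
ES_Task 2 = 0; EF_Task 2 = 14
ES_Task 3 = max(EF_Task 1=16, EF_Task 2=14) = 16; EF_Task 3 = 16+2 = 18
ES_Task 4 = max(EF_Task 2=14, EF_Task 3=18) = 18; EF_Task 4 = 18+4 = 22
Expected project duration μ = 22 days. Critical path: Task 1 → Task 3 → Task 4.

22 days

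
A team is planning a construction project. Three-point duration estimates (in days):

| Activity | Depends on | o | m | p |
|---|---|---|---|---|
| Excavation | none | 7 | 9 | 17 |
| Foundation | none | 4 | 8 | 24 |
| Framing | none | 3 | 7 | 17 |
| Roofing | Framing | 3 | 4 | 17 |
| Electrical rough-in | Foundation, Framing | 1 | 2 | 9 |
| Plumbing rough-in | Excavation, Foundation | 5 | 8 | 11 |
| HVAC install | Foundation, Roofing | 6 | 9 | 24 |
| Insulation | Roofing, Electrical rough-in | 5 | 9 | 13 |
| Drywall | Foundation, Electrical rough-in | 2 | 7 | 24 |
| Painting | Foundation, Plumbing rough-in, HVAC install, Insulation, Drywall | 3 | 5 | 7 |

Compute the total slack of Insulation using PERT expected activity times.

te_Excavation = (7 + 4·9 + 17)/6 = 60/6 = 10
te_Foundation = (4 + 4·8 + 24)/6 = 60/6 = 10
te_Framing = (3 + 4·7 + 17)/6 = 48/6 = 8
te_Roofing = (3 + 4·4 + 17)/6 = 36/6 = 6
te_Electrical rough-in = (1 + 4·2 + 9)/6 = 18/6 = 3
te_Plumbing rough-in = (5 + 4·8 + 11)/6 = 48/6 = 8
te_HVAC install = (6 + 4·9 + 24)/6 = 66/6 = 11
te_Insulation = (5 + 4·9 + 13)/6 = 54/6 = 9
te_Drywall = (2 + 4·7 + 24)/6 = 54/6 = 9
te_Painting = (3 + 4·5 + 7)/6 = 30/6 = 5

Forward pass:
ES_Excavation = 0; EF_Excavation = 10
ES_Foundation = 0; EF_Foundation = 10
ES_Framing = 0; EF_Framing = 8
ES_Roofing = 8; EF_Roofing = 8+6 = 14
ES_Electrical rough-in = max(EF_Foundation=10, EF_Framing=8) = 10; EF_Electrical rough-in = 10+3 = 13
ES_Plumbing rough-in = max(EF_Excavation=10, EF_Foundation=10) = 10; EF_Plumbing rough-in = 10+8 = 18
ES_HVAC install = max(EF_Foundation=10, EF_Roofing=14) = 14; EF_HVAC install = 14+11 = 25
ES_Insulation = max(EF_Roofing=14, EF_Electrical rough-in=13) = 14; EF_Insulation = 14+9 = 23
ES_Drywall = max(EF_Foundation=10, EF_Electrical rough-in=13) = 13; EF_Drywall = 13+9 = 22
ES_Painting = max(EF_Foundation=10, EF_Plumbing rough-in=18, EF_HVAC install=25, EF_Insulation=23, EF_Drywall=22) = 25; EF_Painting = 25+5 = 30
Expected project duration μ = 30 days. Critical path: Framing → Roofing → HVAC install → Painting.

Backward pass:
LF_Painting = 30; LS_Painting = 30−5 = 25
LF_Drywall = LS_Painting = 25; LS_Drywall = 25−9 = 16
LF_Insulation = LS_Painting = 25; LS_Insulation = 25−9 = 16
LF_HVAC install = LS_Painting = 25; LS_HVAC install = 25−11 = 14
LF_Plumbing rough-in = LS_Painting = 25; LS_Plumbing rough-in = 25−8 = 17
LF_Electrical rough-in = min(LS_Insulation=16, LS_Drywall=16) = 16; LS_Electrical rough-in = 16−3 = 13
LF_Roofing = min(LS_HVAC install=14, LS_Insulation=16) = 14; LS_Roofing = 14−6 = 8
LF_Framing = min(LS_Roofing=8, LS_Electrical rough-in=13) = 8; LS_Framing = 8−8 = 0
LF_Foundation = min(LS_Electrical rough-in=13, LS_Plumbing rough-in=17, LS_HVAC install=14, LS_Drywall=16, LS_Painting=25) = 13; LS_Foundation = 13−10 = 3
LF_Excavation = LS_Plumbing rough-in = 17; LS_Excavation = 17−10 = 7
Slack_Insulation = LS_Insulation − ES_Insulation = 16 − 14 = 2

2 days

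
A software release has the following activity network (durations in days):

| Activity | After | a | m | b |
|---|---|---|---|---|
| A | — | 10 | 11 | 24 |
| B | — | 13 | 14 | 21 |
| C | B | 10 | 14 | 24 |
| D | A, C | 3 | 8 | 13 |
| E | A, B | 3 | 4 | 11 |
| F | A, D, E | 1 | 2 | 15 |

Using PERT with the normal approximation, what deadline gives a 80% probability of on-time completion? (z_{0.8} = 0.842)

45.3 days

te_A = (10 + 4·11 + 24)/6 = 78/6 = 13; σ²_A = ((24−10)/6)² = 5.444
te_B = (13 + 4·14 + 21)/6 = 90/6 = 15; σ²_B = ((21−13)/6)² = 1.778
te_C = (10 + 4·14 + 24)/6 = 90/6 = 15; σ²_C = ((24−10)/6)² = 5.444
te_D = (3 + 4·8 + 13)/6 = 48/6 = 8; σ²_D = ((13−3)/6)² = 2.778
te_E = (3 + 4·4 + 11)/6 = 30/6 = 5; σ²_E = ((11−3)/6)² = 1.778
te_F = (1 + 4·2 + 15)/6 = 24/6 = 4; σ²_F = ((15−1)/6)² = 5.444

Forward pass:
ES_A = 0; EF_A = 13
ES_B = 0; EF_B = 15
ES_C = 15; EF_C = 15+15 = 30
ES_D = max(EF_A=13, EF_C=30) = 30; EF_D = 30+8 = 38
ES_E = max(EF_A=13, EF_B=15) = 15; EF_E = 15+5 = 20
ES_F = max(EF_A=13, EF_D=38, EF_E=20) = 38; EF_F = 38+4 = 42
Expected project duration μ = 42 days. Critical path: B → C → D → F.

Variance along critical path = 1.778 + 5.444 + 2.778 + 5.444 = 15.444; σ = 3.930 days.
D = μ + z·σ = 42 + 0.842·3.930 = 45.3 days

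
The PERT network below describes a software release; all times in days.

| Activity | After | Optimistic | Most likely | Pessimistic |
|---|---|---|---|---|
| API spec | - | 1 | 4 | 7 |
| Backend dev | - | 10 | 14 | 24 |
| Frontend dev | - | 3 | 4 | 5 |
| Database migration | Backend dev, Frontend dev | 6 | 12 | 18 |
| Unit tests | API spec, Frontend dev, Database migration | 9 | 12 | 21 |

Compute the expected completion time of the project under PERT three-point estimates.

te_API spec = (1 + 4·4 + 7)/6 = 24/6 = 4
te_Backend dev = (10 + 4·14 + 24)/6 = 90/6 = 15
te_Frontend dev = (3 + 4·4 + 5)/6 = 24/6 = 4
te_Database migration = (6 + 4·12 + 18)/6 = 72/6 = 12
te_Unit tests = (9 + 4·12 + 21)/6 = 78/6 = 13

Forward pass:
ES_API spec = 0; EF_API spec = 4
ES_Backend dev = 0; EF_Backend dev = 15
ES_Frontend dev = 0; EF_Frontend dev = 4
ES_Database migration = max(EF_Backend dev=15, EF_Frontend dev=4) = 15; EF_Database migration = 15+12 = 27
ES_Unit tests = max(EF_API spec=4, EF_Frontend dev=4, EF_Database migration=27) = 27; EF_Unit tests = 27+13 = 40
Expected project duration μ = 40 days. Critical path: Backend dev → Database migration → Unit tests.

40 days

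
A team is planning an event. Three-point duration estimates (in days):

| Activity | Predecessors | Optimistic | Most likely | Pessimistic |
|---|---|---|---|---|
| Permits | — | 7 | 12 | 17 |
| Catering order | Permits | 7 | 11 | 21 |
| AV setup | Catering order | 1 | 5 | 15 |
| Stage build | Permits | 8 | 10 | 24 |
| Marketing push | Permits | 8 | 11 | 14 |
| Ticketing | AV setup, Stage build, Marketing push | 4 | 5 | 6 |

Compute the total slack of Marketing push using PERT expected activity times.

te_Permits = (7 + 4·12 + 17)/6 = 72/6 = 12
te_Catering order = (7 + 4·11 + 21)/6 = 72/6 = 12
te_AV setup = (1 + 4·5 + 15)/6 = 36/6 = 6
te_Stage build = (8 + 4·10 + 24)/6 = 72/6 = 12
te_Marketing push = (8 + 4·11 + 14)/6 = 66/6 = 11
te_Ticketing = (4 + 4·5 + 6)/6 = 30/6 = 5

Forward pass:
ES_Permits = 0; EF_Permits = 12
ES_Catering order = 12; EF_Catering order = 12+12 = 24
ES_AV setup = 24; EF_AV setup = 24+6 = 30
ES_Stage build = 12; EF_Stage build = 12+12 = 24
ES_Marketing push = 12; EF_Marketing push = 12+11 = 23
ES_Ticketing = max(EF_AV setup=30, EF_Stage build=24, EF_Marketing push=23) = 30; EF_Ticketing = 30+5 = 35
Expected project duration μ = 35 days. Critical path: Permits → Catering order → AV setup → Ticketing.

Backward pass:
LF_Ticketing = 35; LS_Ticketing = 35−5 = 30
LF_Marketing push = LS_Ticketing = 30; LS_Marketing push = 30−11 = 19
LF_Stage build = LS_Ticketing = 30; LS_Stage build = 30−12 = 18
LF_AV setup = LS_Ticketing = 30; LS_AV setup = 30−6 = 24
LF_Catering order = LS_AV setup = 24; LS_Catering order = 24−12 = 12
LF_Permits = min(LS_Catering order=12, LS_Stage build=18, LS_Marketing push=19) = 12; LS_Permits = 12−12 = 0
Slack_Marketing push = LS_Marketing push − ES_Marketing push = 19 − 12 = 7

7 days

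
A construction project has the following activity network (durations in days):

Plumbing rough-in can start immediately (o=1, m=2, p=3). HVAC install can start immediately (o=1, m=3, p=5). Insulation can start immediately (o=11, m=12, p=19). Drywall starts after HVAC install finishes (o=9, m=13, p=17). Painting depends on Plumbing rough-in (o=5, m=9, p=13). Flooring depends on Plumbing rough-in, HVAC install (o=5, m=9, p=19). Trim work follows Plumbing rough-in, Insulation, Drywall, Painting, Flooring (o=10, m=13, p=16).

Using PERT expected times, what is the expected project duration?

te_Plumbing rough-in = (1 + 4·2 + 3)/6 = 12/6 = 2
te_HVAC install = (1 + 4·3 + 5)/6 = 18/6 = 3
te_Insulation = (11 + 4·12 + 19)/6 = 78/6 = 13
te_Drywall = (9 + 4·13 + 17)/6 = 78/6 = 13
te_Painting = (5 + 4·9 + 13)/6 = 54/6 = 9
te_Flooring = (5 + 4·9 + 19)/6 = 60/6 = 10
te_Trim work = (10 + 4·13 + 16)/6 = 78/6 = 13

Forward pass:
ES_Plumbing rough-in = 0; EF_Plumbing rough-in = 2
ES_HVAC install = 0; EF_HVAC install = 3
ES_Insulation = 0; EF_Insulation = 13
ES_Drywall = 3; EF_Drywall = 3+13 = 16
ES_Painting = 2; EF_Painting = 2+9 = 11
ES_Flooring = max(EF_Plumbing rough-in=2, EF_HVAC install=3) = 3; EF_Flooring = 3+10 = 13
ES_Trim work = max(EF_Plumbing rough-in=2, EF_Insulation=13, EF_Drywall=16, EF_Painting=11, EF_Flooring=13) = 16; EF_Trim work = 16+13 = 29
Expected project duration μ = 29 days. Critical path: HVAC install → Drywall → Trim work.

29 days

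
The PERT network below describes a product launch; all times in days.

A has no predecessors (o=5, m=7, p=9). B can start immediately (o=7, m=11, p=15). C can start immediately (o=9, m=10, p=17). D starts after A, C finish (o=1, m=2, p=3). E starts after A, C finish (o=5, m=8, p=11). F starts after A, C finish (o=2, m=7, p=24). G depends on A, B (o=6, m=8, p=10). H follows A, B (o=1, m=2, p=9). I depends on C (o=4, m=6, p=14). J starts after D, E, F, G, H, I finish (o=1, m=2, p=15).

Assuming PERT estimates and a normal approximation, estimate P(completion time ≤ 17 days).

0.062

te_A = (5 + 4·7 + 9)/6 = 42/6 = 7; σ²_A = ((9−5)/6)² = 0.444
te_B = (7 + 4·11 + 15)/6 = 66/6 = 11; σ²_B = ((15−7)/6)² = 1.778
te_C = (9 + 4·10 + 17)/6 = 66/6 = 11; σ²_C = ((17−9)/6)² = 1.778
te_D = (1 + 4·2 + 3)/6 = 12/6 = 2; σ²_D = ((3−1)/6)² = 0.111
te_E = (5 + 4·8 + 11)/6 = 48/6 = 8; σ²_E = ((11−5)/6)² = 1.000
te_F = (2 + 4·7 + 24)/6 = 54/6 = 9; σ²_F = ((24−2)/6)² = 13.444
te_G = (6 + 4·8 + 10)/6 = 48/6 = 8; σ²_G = ((10−6)/6)² = 0.444
te_H = (1 + 4·2 + 9)/6 = 18/6 = 3; σ²_H = ((9−1)/6)² = 1.778
te_I = (4 + 4·6 + 14)/6 = 42/6 = 7; σ²_I = ((14−4)/6)² = 2.778
te_J = (1 + 4·2 + 15)/6 = 24/6 = 4; σ²_J = ((15−1)/6)² = 5.444

Forward pass:
ES_A = 0; EF_A = 7
ES_B = 0; EF_B = 11
ES_C = 0; EF_C = 11
ES_D = max(EF_A=7, EF_C=11) = 11; EF_D = 11+2 = 13
ES_E = max(EF_A=7, EF_C=11) = 11; EF_E = 11+8 = 19
ES_F = max(EF_A=7, EF_C=11) = 11; EF_F = 11+9 = 20
ES_G = max(EF_A=7, EF_B=11) = 11; EF_G = 11+8 = 19
ES_H = max(EF_A=7, EF_B=11) = 11; EF_H = 11+3 = 14
ES_I = 11; EF_I = 11+7 = 18
ES_J = max(EF_D=13, EF_E=19, EF_F=20, EF_G=19, EF_H=14, EF_I=18) = 20; EF_J = 20+4 = 24
Expected project duration μ = 24 days. Critical path: C → F → J.

Variance along critical path = 1.778 + 13.444 + 5.444 = 20.667; σ = √20.667 = 4.546 days.
Z = (17 − 24) / 4.546 = -1.540
P(T ≤ 17) = Φ(-1.540) ≈ 0.062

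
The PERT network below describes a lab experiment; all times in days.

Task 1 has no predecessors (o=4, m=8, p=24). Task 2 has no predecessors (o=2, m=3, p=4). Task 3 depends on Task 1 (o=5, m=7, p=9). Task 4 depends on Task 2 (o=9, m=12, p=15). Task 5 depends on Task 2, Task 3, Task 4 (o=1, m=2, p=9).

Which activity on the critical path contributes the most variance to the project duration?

Task 1

te_Task 1 = (4 + 4·8 + 24)/6 = 60/6 = 10; σ²_Task 1 = ((24−4)/6)² = 11.111
te_Task 2 = (2 + 4·3 + 4)/6 = 18/6 = 3; σ²_Task 2 = ((4−2)/6)² = 0.111
te_Task 3 = (5 + 4·7 + 9)/6 = 42/6 = 7; σ²_Task 3 = ((9−5)/6)² = 0.444
te_Task 4 = (9 + 4·12 + 15)/6 = 72/6 = 12; σ²_Task 4 = ((15−9)/6)² = 1.000
te_Task 5 = (1 + 4·2 + 9)/6 = 18/6 = 3; σ²_Task 5 = ((9−1)/6)² = 1.778

Forward pass:
ES_Task 1 = 0; EF_Task 1 = 10
ES_Task 2 = 0; EF_Task 2 = 3
ES_Task 3 = 10; EF_Task 3 = 10+7 = 17
ES_Task 4 = 3; EF_Task 4 = 3+12 = 15
ES_Task 5 = max(EF_Task 2=3, EF_Task 3=17, EF_Task 4=15) = 17; EF_Task 5 = 17+3 = 20
Expected project duration μ = 20 days. Critical path: Task 1 → Task 3 → Task 5.

Variances on critical path: σ²_Task 1=11.111, σ²_Task 3=0.444, σ²_Task 5=1.778.
Largest is σ²_Task 1 = 11.111.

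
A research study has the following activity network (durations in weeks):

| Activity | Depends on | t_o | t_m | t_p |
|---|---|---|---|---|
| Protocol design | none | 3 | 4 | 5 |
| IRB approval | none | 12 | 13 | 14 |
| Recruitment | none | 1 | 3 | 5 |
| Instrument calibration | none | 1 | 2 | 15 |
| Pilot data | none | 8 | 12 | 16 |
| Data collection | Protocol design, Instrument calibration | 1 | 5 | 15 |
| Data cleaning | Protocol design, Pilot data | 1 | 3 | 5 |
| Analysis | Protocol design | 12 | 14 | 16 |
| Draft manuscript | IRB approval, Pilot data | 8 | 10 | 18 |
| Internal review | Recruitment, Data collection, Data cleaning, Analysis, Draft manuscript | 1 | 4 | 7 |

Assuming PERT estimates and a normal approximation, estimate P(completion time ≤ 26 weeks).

0.155

te_Protocol design = (3 + 4·4 + 5)/6 = 24/6 = 4; σ²_Protocol design = ((5−3)/6)² = 0.111
te_IRB approval = (12 + 4·13 + 14)/6 = 78/6 = 13; σ²_IRB approval = ((14−12)/6)² = 0.111
te_Recruitment = (1 + 4·3 + 5)/6 = 18/6 = 3; σ²_Recruitment = ((5−1)/6)² = 0.444
te_Instrument calibration = (1 + 4·2 + 15)/6 = 24/6 = 4; σ²_Instrument calibration = ((15−1)/6)² = 5.444
te_Pilot data = (8 + 4·12 + 16)/6 = 72/6 = 12; σ²_Pilot data = ((16−8)/6)² = 1.778
te_Data collection = (1 + 4·5 + 15)/6 = 36/6 = 6; σ²_Data collection = ((15−1)/6)² = 5.444
te_Data cleaning = (1 + 4·3 + 5)/6 = 18/6 = 3; σ²_Data cleaning = ((5−1)/6)² = 0.444
te_Analysis = (12 + 4·14 + 16)/6 = 84/6 = 14; σ²_Analysis = ((16−12)/6)² = 0.444
te_Draft manuscript = (8 + 4·10 + 18)/6 = 66/6 = 11; σ²_Draft manuscript = ((18−8)/6)² = 2.778
te_Internal review = (1 + 4·4 + 7)/6 = 24/6 = 4; σ²_Internal review = ((7−1)/6)² = 1.000

Forward pass:
ES_Protocol design = 0; EF_Protocol design = 4
ES_IRB approval = 0; EF_IRB approval = 13
ES_Recruitment = 0; EF_Recruitment = 3
ES_Instrument calibration = 0; EF_Instrument calibration = 4
ES_Pilot data = 0; EF_Pilot data = 12
ES_Data collection = max(EF_Protocol design=4, EF_Instrument calibration=4) = 4; EF_Data collection = 4+6 = 10
ES_Data cleaning = max(EF_Protocol design=4, EF_Pilot data=12) = 12; EF_Data cleaning = 12+3 = 15
ES_Analysis = 4; EF_Analysis = 4+14 = 18
ES_Draft manuscript = max(EF_IRB approval=13, EF_Pilot data=12) = 13; EF_Draft manuscript = 13+11 = 24
ES_Internal review = max(EF_Recruitment=3, EF_Data collection=10, EF_Data cleaning=15, EF_Analysis=18, EF_Draft manuscript=24) = 24; EF_Internal review = 24+4 = 28
Expected project duration μ = 28 weeks. Critical path: IRB approval → Draft manuscript → Internal review.

Variance along critical path = 0.111 + 2.778 + 1.000 = 3.889; σ = √3.889 = 1.972 weeks.
Z = (26 − 28) / 1.972 = -1.014
P(T ≤ 26) = Φ(-1.014) ≈ 0.155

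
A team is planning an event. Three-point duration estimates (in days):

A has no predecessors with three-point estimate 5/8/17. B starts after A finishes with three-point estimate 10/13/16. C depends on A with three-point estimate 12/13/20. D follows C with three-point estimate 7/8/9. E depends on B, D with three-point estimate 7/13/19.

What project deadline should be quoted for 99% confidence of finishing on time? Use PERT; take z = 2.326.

te_A = (5 + 4·8 + 17)/6 = 54/6 = 9; σ²_A = ((17−5)/6)² = 4.000
te_B = (10 + 4·13 + 16)/6 = 78/6 = 13; σ²_B = ((16−10)/6)² = 1.000
te_C = (12 + 4·13 + 20)/6 = 84/6 = 14; σ²_C = ((20−12)/6)² = 1.778
te_D = (7 + 4·8 + 9)/6 = 48/6 = 8; σ²_D = ((9−7)/6)² = 0.111
te_E = (7 + 4·13 + 19)/6 = 78/6 = 13; σ²_E = ((19−7)/6)² = 4.000

Forward pass:
ES_A = 0; EF_A = 9
ES_B = 9; EF_B = 9+13 = 22
ES_C = 9; EF_C = 9+14 = 23
ES_D = 23; EF_D = 23+8 = 31
ES_E = max(EF_B=22, EF_D=31) = 31; EF_E = 31+13 = 44
Expected project duration μ = 44 days. Critical path: A → C → D → E.

Variance along critical path = 4.000 + 1.778 + 0.111 + 4.000 = 9.889; σ = 3.145 days.
D = μ + z·σ = 44 + 2.326·3.145 = 51.3 days

51.3 days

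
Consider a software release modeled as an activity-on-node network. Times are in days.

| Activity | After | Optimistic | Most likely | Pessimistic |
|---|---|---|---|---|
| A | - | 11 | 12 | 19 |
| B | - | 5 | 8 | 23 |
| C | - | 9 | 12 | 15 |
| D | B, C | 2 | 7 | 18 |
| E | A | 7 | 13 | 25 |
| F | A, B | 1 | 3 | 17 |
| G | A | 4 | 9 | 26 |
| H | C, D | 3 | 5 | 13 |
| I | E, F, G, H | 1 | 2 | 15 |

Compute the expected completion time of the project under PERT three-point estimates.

31 days

te_A = (11 + 4·12 + 19)/6 = 78/6 = 13
te_B = (5 + 4·8 + 23)/6 = 60/6 = 10
te_C = (9 + 4·12 + 15)/6 = 72/6 = 12
te_D = (2 + 4·7 + 18)/6 = 48/6 = 8
te_E = (7 + 4·13 + 25)/6 = 84/6 = 14
te_F = (1 + 4·3 + 17)/6 = 30/6 = 5
te_G = (4 + 4·9 + 26)/6 = 66/6 = 11
te_H = (3 + 4·5 + 13)/6 = 36/6 = 6
te_I = (1 + 4·2 + 15)/6 = 24/6 = 4

Forward pass:
ES_A = 0; EF_A = 13
ES_B = 0; EF_B = 10
ES_C = 0; EF_C = 12
ES_D = max(EF_B=10, EF_C=12) = 12; EF_D = 12+8 = 20
ES_E = 13; EF_E = 13+14 = 27
ES_F = max(EF_A=13, EF_B=10) = 13; EF_F = 13+5 = 18
ES_G = 13; EF_G = 13+11 = 24
ES_H = max(EF_C=12, EF_D=20) = 20; EF_H = 20+6 = 26
ES_I = max(EF_E=27, EF_F=18, EF_G=24, EF_H=26) = 27; EF_I = 27+4 = 31
Expected project duration μ = 31 days. Critical path: A → E → I.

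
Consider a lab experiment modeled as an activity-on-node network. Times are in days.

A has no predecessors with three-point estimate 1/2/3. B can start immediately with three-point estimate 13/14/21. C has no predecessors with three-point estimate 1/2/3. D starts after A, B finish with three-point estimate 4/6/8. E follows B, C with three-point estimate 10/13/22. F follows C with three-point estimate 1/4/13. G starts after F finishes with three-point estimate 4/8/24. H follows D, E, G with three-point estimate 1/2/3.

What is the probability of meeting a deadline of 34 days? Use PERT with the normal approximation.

te_A = (1 + 4·2 + 3)/6 = 12/6 = 2; σ²_A = ((3−1)/6)² = 0.111
te_B = (13 + 4·14 + 21)/6 = 90/6 = 15; σ²_B = ((21−13)/6)² = 1.778
te_C = (1 + 4·2 + 3)/6 = 12/6 = 2; σ²_C = ((3−1)/6)² = 0.111
te_D = (4 + 4·6 + 8)/6 = 36/6 = 6; σ²_D = ((8−4)/6)² = 0.444
te_E = (10 + 4·13 + 22)/6 = 84/6 = 14; σ²_E = ((22−10)/6)² = 4.000
te_F = (1 + 4·4 + 13)/6 = 30/6 = 5; σ²_F = ((13−1)/6)² = 4.000
te_G = (4 + 4·8 + 24)/6 = 60/6 = 10; σ²_G = ((24−4)/6)² = 11.111
te_H = (1 + 4·2 + 3)/6 = 12/6 = 2; σ²_H = ((3−1)/6)² = 0.111

Forward pass:
ES_A = 0; EF_A = 2
ES_B = 0; EF_B = 15
ES_C = 0; EF_C = 2
ES_D = max(EF_A=2, EF_B=15) = 15; EF_D = 15+6 = 21
ES_E = max(EF_B=15, EF_C=2) = 15; EF_E = 15+14 = 29
ES_F = 2; EF_F = 2+5 = 7
ES_G = 7; EF_G = 7+10 = 17
ES_H = max(EF_D=21, EF_E=29, EF_G=17) = 29; EF_H = 29+2 = 31
Expected project duration μ = 31 days. Critical path: B → E → H.

Variance along critical path = 1.778 + 4.000 + 0.111 = 5.889; σ = √5.889 = 2.427 days.
Z = (34 − 31) / 2.427 = 1.236
P(T ≤ 34) = Φ(1.236) ≈ 0.892

0.892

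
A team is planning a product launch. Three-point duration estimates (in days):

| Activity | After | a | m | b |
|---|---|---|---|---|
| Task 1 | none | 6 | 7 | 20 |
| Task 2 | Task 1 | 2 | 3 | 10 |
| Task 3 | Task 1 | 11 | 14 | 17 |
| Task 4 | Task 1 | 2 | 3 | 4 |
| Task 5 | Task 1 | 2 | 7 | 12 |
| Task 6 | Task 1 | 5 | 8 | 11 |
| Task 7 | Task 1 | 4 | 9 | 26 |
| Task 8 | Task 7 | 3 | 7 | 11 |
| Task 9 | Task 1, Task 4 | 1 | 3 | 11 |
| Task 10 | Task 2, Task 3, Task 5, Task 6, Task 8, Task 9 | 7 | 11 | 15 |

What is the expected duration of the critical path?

te_Task 1 = (6 + 4·7 + 20)/6 = 54/6 = 9
te_Task 2 = (2 + 4·3 + 10)/6 = 24/6 = 4
te_Task 3 = (11 + 4·14 + 17)/6 = 84/6 = 14
te_Task 4 = (2 + 4·3 + 4)/6 = 18/6 = 3
te_Task 5 = (2 + 4·7 + 12)/6 = 42/6 = 7
te_Task 6 = (5 + 4·8 + 11)/6 = 48/6 = 8
te_Task 7 = (4 + 4·9 + 26)/6 = 66/6 = 11
te_Task 8 = (3 + 4·7 + 11)/6 = 42/6 = 7
te_Task 9 = (1 + 4·3 + 11)/6 = 24/6 = 4
te_Task 10 = (7 + 4·11 + 15)/6 = 66/6 = 11

Forward pass:
ES_Task 1 = 0; EF_Task 1 = 9
ES_Task 2 = 9; EF_Task 2 = 9+4 = 13
ES_Task 3 = 9; EF_Task 3 = 9+14 = 23
ES_Task 4 = 9; EF_Task 4 = 9+3 = 12
ES_Task 5 = 9; EF_Task 5 = 9+7 = 16
ES_Task 6 = 9; EF_Task 6 = 9+8 = 17
ES_Task 7 = 9; EF_Task 7 = 9+11 = 20
ES_Task 8 = 20; EF_Task 8 = 20+7 = 27
ES_Task 9 = max(EF_Task 1=9, EF_Task 4=12) = 12; EF_Task 9 = 12+4 = 16
ES_Task 10 = max(EF_Task 2=13, EF_Task 3=23, EF_Task 5=16, EF_Task 6=17, EF_Task 8=27, EF_Task 9=16) = 27; EF_Task 10 = 27+11 = 38
Expected project duration μ = 38 days. Critical path: Task 1 → Task 7 → Task 8 → Task 10.

38 days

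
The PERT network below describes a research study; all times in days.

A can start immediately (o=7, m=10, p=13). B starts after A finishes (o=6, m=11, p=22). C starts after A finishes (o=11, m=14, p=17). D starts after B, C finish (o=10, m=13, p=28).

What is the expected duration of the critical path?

39 days

te_A = (7 + 4·10 + 13)/6 = 60/6 = 10
te_B = (6 + 4·11 + 22)/6 = 72/6 = 12
te_C = (11 + 4·14 + 17)/6 = 84/6 = 14
te_D = (10 + 4·13 + 28)/6 = 90/6 = 15

Forward pass:
ES_A = 0; EF_A = 10
ES_B = 10; EF_B = 10+12 = 22
ES_C = 10; EF_C = 10+14 = 24
ES_D = max(EF_B=22, EF_C=24) = 24; EF_D = 24+15 = 39
Expected project duration μ = 39 days. Critical path: A → C → D.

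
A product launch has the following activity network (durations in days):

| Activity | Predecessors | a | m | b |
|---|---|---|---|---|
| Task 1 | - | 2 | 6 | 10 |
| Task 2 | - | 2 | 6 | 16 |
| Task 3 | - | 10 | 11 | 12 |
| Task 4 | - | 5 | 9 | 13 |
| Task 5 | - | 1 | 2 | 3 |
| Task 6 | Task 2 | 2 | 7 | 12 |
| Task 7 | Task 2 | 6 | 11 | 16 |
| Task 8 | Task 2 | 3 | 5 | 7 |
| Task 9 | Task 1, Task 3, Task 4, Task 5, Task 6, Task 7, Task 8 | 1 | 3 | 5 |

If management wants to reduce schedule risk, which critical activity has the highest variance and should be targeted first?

te_Task 1 = (2 + 4·6 + 10)/6 = 36/6 = 6; σ²_Task 1 = ((10−2)/6)² = 1.778
te_Task 2 = (2 + 4·6 + 16)/6 = 42/6 = 7; σ²_Task 2 = ((16−2)/6)² = 5.444
te_Task 3 = (10 + 4·11 + 12)/6 = 66/6 = 11; σ²_Task 3 = ((12−10)/6)² = 0.111
te_Task 4 = (5 + 4·9 + 13)/6 = 54/6 = 9; σ²_Task 4 = ((13−5)/6)² = 1.778
te_Task 5 = (1 + 4·2 + 3)/6 = 12/6 = 2; σ²_Task 5 = ((3−1)/6)² = 0.111
te_Task 6 = (2 + 4·7 + 12)/6 = 42/6 = 7; σ²_Task 6 = ((12−2)/6)² = 2.778
te_Task 7 = (6 + 4·11 + 16)/6 = 66/6 = 11; σ²_Task 7 = ((16−6)/6)² = 2.778
te_Task 8 = (3 + 4·5 + 7)/6 = 30/6 = 5; σ²_Task 8 = ((7−3)/6)² = 0.444
te_Task 9 = (1 + 4·3 + 5)/6 = 18/6 = 3; σ²_Task 9 = ((5−1)/6)² = 0.444

Forward pass:
ES_Task 1 = 0; EF_Task 1 = 6
ES_Task 2 = 0; EF_Task 2 = 7
ES_Task 3 = 0; EF_Task 3 = 11
ES_Task 4 = 0; EF_Task 4 = 9
ES_Task 5 = 0; EF_Task 5 = 2
ES_Task 6 = 7; EF_Task 6 = 7+7 = 14
ES_Task 7 = 7; EF_Task 7 = 7+11 = 18
ES_Task 8 = 7; EF_Task 8 = 7+5 = 12
ES_Task 9 = max(EF_Task 1=6, EF_Task 3=11, EF_Task 4=9, EF_Task 5=2, EF_Task 6=14, EF_Task 7=18, EF_Task 8=12) = 18; EF_Task 9 = 18+3 = 21
Expected project duration μ = 21 days. Critical path: Task 2 → Task 7 → Task 9.

Variances on critical path: σ²_Task 2=5.444, σ²_Task 7=2.778, σ²_Task 9=0.444.
Largest is σ²_Task 2 = 5.444.

Task 2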